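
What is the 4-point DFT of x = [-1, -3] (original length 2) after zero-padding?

Original 2-point DFT: [-4, 2]
Zero-padded 4-point DFT provides frequency interpolation.

DFT_4([x, 0, ...]) = [-4, -1+3i, 2, -1-3i]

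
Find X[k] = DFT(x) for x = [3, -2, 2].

X[k] = Σ(n=0 to 2) x[n] · ω_3^(nk)
where ω_3 = e^(-2πi/3)

Computing each X[k]:
X[0] = 3
X[1] = 3.0000+3.4641i
X[2] = 3.0000-3.4641i

X = [3, 3.0000+3.4641i, 3.0000-3.4641i]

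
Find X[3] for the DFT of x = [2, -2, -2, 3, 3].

X[3] = Σ(n=0 to 4) x[n] · ω_5^(3n) where ω_5 = e^(-2πi/5)
= (2)·ω_5^0 + (-2)·ω_5^3 + (-2)·ω_5^6 + (3)·ω_5^9 + (3)·ω_5^12

X[3] = 1.5000+1.8164i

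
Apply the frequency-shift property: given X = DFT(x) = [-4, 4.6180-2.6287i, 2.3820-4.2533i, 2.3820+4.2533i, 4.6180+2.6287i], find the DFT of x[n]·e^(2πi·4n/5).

Modulation property: DFT(ω_5^(-4n)·x[n]) = X[(k-4) mod 5], so circularly shift X by 4 positions.

X[k-4] = [4.6180-2.6287i, 2.3820-4.2533i, 2.3820+4.2533i, 4.6180+2.6287i, -4]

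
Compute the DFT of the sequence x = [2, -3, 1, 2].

X[k] = Σ(n=0 to 3) x[n] · ω_4^(nk)
where ω_4 = e^(-2πi/4)

Computing each X[k]:
X[0] = 2
X[1] = 1+5i
X[2] = 4
X[3] = 1-5i

X = [2, 1+5i, 4, 1-5i]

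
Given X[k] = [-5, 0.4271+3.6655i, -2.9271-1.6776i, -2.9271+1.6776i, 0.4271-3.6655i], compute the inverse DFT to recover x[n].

x[n] = (1/5) Σ(k=0 to 4) X[k] · e^(2πikn/5)

Computing each x[n]:
x[0] = -2
x[1] = -1
x[2] = -3
x[3] = 0
x[4] = 1

x = [-2, -1, -3, 0, 1]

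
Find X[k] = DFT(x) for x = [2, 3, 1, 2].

X[k] = Σ(n=0 to 3) x[n] · ω_4^(nk)
where ω_4 = e^(-2πi/4)

Computing each X[k]:
X[0] = 8
X[1] = 1-1i
X[2] = -2
X[3] = 1+1i

X = [8, 1-1i, -2, 1+1i]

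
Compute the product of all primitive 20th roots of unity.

The primitive 20th roots of unity are ω_20^k for k coprime to 20: k ∈ {1, 3, 7, 9, 11, 13, 17, 19}
Their product equals the constant term of the cyclotomic polynomial Φ_20(x) up to sign.
For n ≥ 3, the product of all primitive nth roots of unity is 1. (For n=1 it is 1; for n=2 it is -1.)

1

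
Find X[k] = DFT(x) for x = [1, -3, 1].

X[k] = Σ(n=0 to 2) x[n] · ω_3^(nk)
where ω_3 = e^(-2πi/3)

Computing each X[k]:
X[0] = -1
X[1] = 2.0000+3.4641i
X[2] = 2.0000-3.4641i

X = [-1, 2.0000+3.4641i, 2.0000-3.4641i]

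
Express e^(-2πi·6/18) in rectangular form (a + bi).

ω_18^6 = e^(-2πi·6/18)
= cos(-2π·6/18) + i·sin(-2π·6/18)
= cos(-12π/18) + i·sin(-12π/18)

ω_18^6 = cos(-12π/18) + i·sin(-12π/18) = -0.5000-0.8660i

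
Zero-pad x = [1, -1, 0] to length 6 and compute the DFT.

Original 3-point DFT: [0, 1.5000+0.8660i, 1.5000-0.8660i]
Zero-padded 6-point DFT provides frequency interpolation.

DFT_6([x, 0, ...]) = [0, 0.5000+0.8660i, 1.5000+0.8660i, 2, 1.5000-0.8660i, 0.5000-0.8660i]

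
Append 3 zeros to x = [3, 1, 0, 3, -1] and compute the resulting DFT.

Original 5-point DFT: [6, 0.5729-0.1388i, 3.9271-4.0287i, 3.9271+4.0287i, 0.5729+0.1388i]
Zero-padded 8-point DFT provides frequency interpolation.

DFT_8([x, 0, ...]) = [6, 2.5858-2.8284i, 2+2i, 5.4142-2.8284i, -2, 5.4142+2.8284i, 2-2i, 2.5858+2.8284i]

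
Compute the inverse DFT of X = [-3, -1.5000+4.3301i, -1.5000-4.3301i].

x[n] = (1/3) Σ(k=0 to 2) X[k] · e^(2πikn/3)

Computing each x[n]:
x[0] = -2
x[1] = -3
x[2] = 2

x = [-2, -3, 2]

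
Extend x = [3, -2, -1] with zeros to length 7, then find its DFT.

Original 3-point DFT: [0, 4.5000+0.8660i, 4.5000-0.8660i]
Zero-padded 7-point DFT provides frequency interpolation.

DFT_7([x, 0, ...]) = [0, 1.9755+2.5386i, 4.3460+1.5160i, 4.1784+0.0859i, 4.1784-0.0859i, 4.3460-1.5160i, 1.9755-2.5386i]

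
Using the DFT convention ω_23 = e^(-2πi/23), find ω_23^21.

ω_23^21 = e^(-2πi·21/23)
= cos(-2π·21/23) + i·sin(-2π·21/23)
= cos(-42π/23) + i·sin(-42π/23)

ω_23^21 = cos(-42π/23) + i·sin(-42π/23) = 0.8544+0.5196i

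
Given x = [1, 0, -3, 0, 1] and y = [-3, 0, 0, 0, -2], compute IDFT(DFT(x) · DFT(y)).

(x ⊛ y)[n] = Σ(m=0 to 4) x[m] · y[(n-m) mod 5]

Computing each output sample:
(x ⊛ y)[0] = -3
(x ⊛ y)[1] = 6
(x ⊛ y)[2] = 9
(x ⊛ y)[3] = -2
(x ⊛ y)[4] = -5

x ⊛ y = [-3, 6, 9, -2, -5]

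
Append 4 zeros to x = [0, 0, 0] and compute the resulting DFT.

Original 3-point DFT: [0, 0, 0]
Zero-padded 7-point DFT provides frequency interpolation.

DFT_7([x, 0, ...]) = [0, 0, 0, 0, 0, 0, 0]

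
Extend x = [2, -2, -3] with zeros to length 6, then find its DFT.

Original 3-point DFT: [-3, 4.5000-0.8660i, 4.5000+0.8660i]
Zero-padded 6-point DFT provides frequency interpolation.

DFT_6([x, 0, ...]) = [-3, 2.5000+4.3301i, 4.5000-0.8660i, 1, 4.5000+0.8660i, 2.5000-4.3301i]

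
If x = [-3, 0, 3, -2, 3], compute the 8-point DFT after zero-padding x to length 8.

Original 5-point DFT: [1, -2.8820-0.0858i, -5.1180+6.5186i, -5.1180-6.5186i, -2.8820+0.0858i]
Zero-padded 8-point DFT provides frequency interpolation.

DFT_8([x, 0, ...]) = [1, -4.5858-1.5858i, -3-2i, -7.4142+4.4142i, 5, -7.4142-4.4142i, -3+2i, -4.5858+1.5858i]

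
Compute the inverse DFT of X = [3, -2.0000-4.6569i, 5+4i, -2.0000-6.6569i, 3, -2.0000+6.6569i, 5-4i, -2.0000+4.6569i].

x[n] = (1/8) Σ(k=0 to 7) X[k] · e^(2πikn/8)

Computing each x[n]:
x[0] = 1
x[1] = 1
x[2] = -1
x[3] = 3
x[4] = 3
x[5] = -3
x[6] = 0
x[7] = -1

x = [1, 1, -1, 3, 3, -3, 0, -1]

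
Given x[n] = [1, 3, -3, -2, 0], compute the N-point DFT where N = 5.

X[k] = Σ(n=0 to 4) x[n] · ω_5^(nk)
where ω_5 = e^(-2πi/5)

Computing each X[k]:
X[0] = -1
X[1] = 5.9721-2.2654i
X[2] = -2.9721-2.7144i
X[3] = -2.9721+2.7144i
X[4] = 5.9721+2.2654i

X = [-1, 5.9721-2.2654i, -2.9721-2.7144i, -2.9721+2.7144i, 5.9721+2.2654i]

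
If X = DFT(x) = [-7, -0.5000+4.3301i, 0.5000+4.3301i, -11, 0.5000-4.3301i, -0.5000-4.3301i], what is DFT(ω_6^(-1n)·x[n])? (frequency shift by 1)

Modulation property: DFT(ω_6^(-1n)·x[n]) = X[(k-1) mod 6], so circularly shift X by 1 positions.

X[k-1] = [-0.5000-4.3301i, -7, -0.5000+4.3301i, 0.5000+4.3301i, -11, 0.5000-4.3301i]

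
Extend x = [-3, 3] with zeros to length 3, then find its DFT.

Original 2-point DFT: [0, -6]
Zero-padded 3-point DFT provides frequency interpolation.

DFT_3([x, 0, ...]) = [0, -4.5000-2.5981i, -4.5000+2.5981i]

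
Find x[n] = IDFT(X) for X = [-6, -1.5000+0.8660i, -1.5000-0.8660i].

x[n] = (1/3) Σ(k=0 to 2) X[k] · e^(2πikn/3)

Computing each x[n]:
x[0] = -3
x[1] = -2
x[2] = -1

x = [-3, -2, -1]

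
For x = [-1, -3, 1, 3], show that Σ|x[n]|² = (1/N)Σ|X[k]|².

Time domain:
Σ|x[n]|² = |-1|² + |-3|² + |1|² + |3|² = 20.0000

Frequency domain:
(1/4)Σ|X[k]|² = (1/4)(|0|² + |-2+6i|² + |0|² + |-2-6i|²) = (1/4)·80.0000 = 20.0000

Both sides agree, confirming Parseval's theorem.

Σ|x[n]|² = (1/N)Σ|X[k]|² = 20.0000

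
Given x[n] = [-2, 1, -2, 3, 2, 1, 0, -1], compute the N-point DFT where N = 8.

X[k] = Σ(n=0 to 7) x[n] · ω_8^(nk)
where ω_8 = e^(-2πi/8)

Computing each X[k]:
X[0] = 2
X[1] = -6.8284-0.8284i
X[2] = 2
X[3] = -1.1716-4.8284i
X[4] = -6
X[5] = -1.1716+4.8284i
X[6] = 2
X[7] = -6.8284+0.8284i

X = [2, -6.8284-0.8284i, 2, -1.1716-4.8284i, -6, -1.1716+4.8284i, 2, -6.8284+0.8284i]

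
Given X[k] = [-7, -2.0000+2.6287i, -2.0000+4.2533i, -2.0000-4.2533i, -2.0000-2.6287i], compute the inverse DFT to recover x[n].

x[n] = (1/5) Σ(k=0 to 4) X[k] · e^(2πikn/5)

Computing each x[n]:
x[0] = -3
x[1] = -3
x[2] = 0
x[3] = -2
x[4] = 1

x = [-3, -3, 0, -2, 1]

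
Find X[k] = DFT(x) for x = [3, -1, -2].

X[k] = Σ(n=0 to 2) x[n] · ω_3^(nk)
where ω_3 = e^(-2πi/3)

Computing each X[k]:
X[0] = 0
X[1] = 4.5000-0.8660i
X[2] = 4.5000+0.8660i

X = [0, 4.5000-0.8660i, 4.5000+0.8660i]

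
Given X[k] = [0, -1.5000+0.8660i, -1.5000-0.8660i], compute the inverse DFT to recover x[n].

x[n] = (1/3) Σ(k=0 to 2) X[k] · e^(2πikn/3)

Computing each x[n]:
x[0] = -1
x[1] = 0
x[2] = 1

x = [-1, 0, 1]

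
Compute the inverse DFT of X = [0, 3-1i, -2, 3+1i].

x[n] = (1/4) Σ(k=0 to 3) X[k] · e^(2πikn/4)

Computing each x[n]:
x[0] = 1
x[1] = 1
x[2] = -2
x[3] = 0

x = [1, 1, -2, 0]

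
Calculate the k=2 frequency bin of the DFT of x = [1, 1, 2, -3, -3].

X[2] = Σ(n=0 to 4) x[n] · ω_5^(2n) where ω_5 = e^(-2πi/5)
= (1)·ω_5^0 + (1)·ω_5^2 + (2)·ω_5^4 + (-3)·ω_5^6 + (-3)·ω_5^8

X[2] = 2.3090+2.4041i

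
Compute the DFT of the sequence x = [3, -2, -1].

X[k] = Σ(n=0 to 2) x[n] · ω_3^(nk)
where ω_3 = e^(-2πi/3)

Computing each X[k]:
X[0] = 0
X[1] = 4.5000+0.8660i
X[2] = 4.5000-0.8660i

X = [0, 4.5000+0.8660i, 4.5000-0.8660i]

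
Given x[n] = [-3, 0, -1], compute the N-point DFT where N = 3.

X[k] = Σ(n=0 to 2) x[n] · ω_3^(nk)
where ω_3 = e^(-2πi/3)

Computing each X[k]:
X[0] = -4
X[1] = -2.5000-0.8660i
X[2] = -2.5000+0.8660i

X = [-4, -2.5000-0.8660i, -2.5000+0.8660i]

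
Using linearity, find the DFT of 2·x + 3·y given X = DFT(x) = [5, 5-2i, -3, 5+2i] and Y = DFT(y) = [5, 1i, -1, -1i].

By linearity: DFT(2x + 3y) = 2·DFT(x) + 3·DFT(y)
= 2·[5, 5-2i, -3, 5+2i] + 3·[5, 1i, -1, -1i]

Computing element-wise:
Z[0] = 2·(5) + 3·(5) = 25
Z[1] = 2·(5-2i) + 3·(1i) = 10-1i
Z[2] = 2·(-3) + 3·(-1) = -9
Z[3] = 2·(5+2i) + 3·(-1i) = 10+1i

DFT(2x + 3y) = 2·X + 3·Y = [25, 10-1i, -9, 10+1i]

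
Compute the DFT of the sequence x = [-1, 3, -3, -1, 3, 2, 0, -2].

X[k] = Σ(n=0 to 7) x[n] · ω_8^(nk)
where ω_8 = e^(-2πi/8)

Computing each X[k]:
X[0] = 1
X[1] = -4.0000+1.5858i
X[2] = 5-8i
X[3] = -4.0000-4.4142i
X[4] = -3
X[5] = -4.0000+4.4142i
X[6] = 5+8i
X[7] = -4.0000-1.5858i

X = [1, -4.0000+1.5858i, 5-8i, -4.0000-4.4142i, -3, -4.0000+4.4142i, 5+8i, -4.0000-1.5858i]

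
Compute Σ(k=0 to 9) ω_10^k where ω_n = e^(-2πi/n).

Sum of all nth roots of unity equals 0 for n > 1 (geometric series with r ≠ 1).

0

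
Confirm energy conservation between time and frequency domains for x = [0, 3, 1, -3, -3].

Time domain:
Σ|x[n]|² = |0|² + |3|² + |1|² + |-3|² + |-3|² = 28.0000

Frequency domain:
(1/5)Σ|X[k]|² = (1/5)(|-2|² + |1.6180-8.0575i|² + |-0.6180+0.2775i|² + |-0.6180-0.2775i|² + |1.6180+8.0575i|²) = (1/5)·140.0000 = 28.0000

Both sides agree, confirming Parseval's theorem.

Σ|x[n]|² = (1/N)Σ|X[k]|² = 28.0000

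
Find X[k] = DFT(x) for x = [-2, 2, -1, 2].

X[k] = Σ(n=0 to 3) x[n] · ω_4^(nk)
where ω_4 = e^(-2πi/4)

Computing each X[k]:
X[0] = 1
X[1] = -1
X[2] = -7
X[3] = -1

X = [1, -1, -7, -1]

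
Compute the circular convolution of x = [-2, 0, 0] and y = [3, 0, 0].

(x ⊛ y)[n] = Σ(m=0 to 2) x[m] · y[(n-m) mod 3]

Computing each output sample:
(x ⊛ y)[0] = -6
(x ⊛ y)[1] = 0
(x ⊛ y)[2] = 0

x ⊛ y = [-6, 0, 0]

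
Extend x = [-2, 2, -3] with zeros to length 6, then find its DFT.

Original 3-point DFT: [-3, -1.5000-4.3301i, -1.5000+4.3301i]
Zero-padded 6-point DFT provides frequency interpolation.

DFT_6([x, 0, ...]) = [-3, 0.5000+0.8660i, -1.5000-4.3301i, -7, -1.5000+4.3301i, 0.5000-0.8660i]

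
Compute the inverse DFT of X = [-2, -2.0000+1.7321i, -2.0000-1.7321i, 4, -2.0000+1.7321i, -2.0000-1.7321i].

x[n] = (1/6) Σ(k=0 to 5) X[k] · e^(2πikn/6)

Computing each x[n]:
x[0] = -1
x[1] = -1
x[2] = 0
x[3] = -1
x[4] = 2
x[5] = -1

x = [-1, -1, 0, -1, 2, -1]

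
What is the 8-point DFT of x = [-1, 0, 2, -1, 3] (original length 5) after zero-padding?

Original 5-point DFT: [3, -0.8820+1.0898i, -3.1180+4.6165i, -3.1180-4.6165i, -0.8820-1.0898i]
Zero-padded 8-point DFT provides frequency interpolation.

DFT_8([x, 0, ...]) = [3, -3.2929-1.2929i, -1i, -4.7071+2.7071i, 5, -4.7071-2.7071i, 1i, -3.2929+1.2929i]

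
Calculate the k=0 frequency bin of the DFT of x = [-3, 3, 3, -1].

X[0] = Σ(n=0 to 3) x[n] · ω_4^0 = Σ x[n]
= (-3) + (3) + (3) + (-1)

X[0] = 2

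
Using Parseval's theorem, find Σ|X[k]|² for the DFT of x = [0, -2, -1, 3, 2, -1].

Parseval: Σ|x[n]|² = (1/N)Σ|X[k]|², so Σ|X[k]|² = N·Σ|x[n]|² = 6·19.0000

Σ|X[k]|² = N·Σ|x[n]|² = 6·19.0000 = 114.0000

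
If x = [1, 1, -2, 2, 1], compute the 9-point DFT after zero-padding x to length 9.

Original 5-point DFT: [3, 1.6180+2.3511i, -0.6180-3.8042i, -0.6180+3.8042i, 1.6180-2.3511i]
Zero-padded 9-point DFT provides frequency interpolation.

DFT_9([x, 0, ...]) = [3, -0.5209-0.7472i, 2.8191+2.0741i, 3.0000-3.4641i, -2.2981-2.3748i, -2.2981+2.3748i, 3.0000+3.4641i, 2.8191-2.0741i, -0.5209+0.7472i]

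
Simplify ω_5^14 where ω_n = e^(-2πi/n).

Since ω_5^5 = 1, powers reduce modulo 5.
14 mod 5 = 4
So ω_5^14 = ω_5^4 = e^(-2πi·4/5)

ω_5^14 = ω_5^4 = 0.3090+0.9511i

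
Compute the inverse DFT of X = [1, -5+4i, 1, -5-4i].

x[n] = (1/4) Σ(k=0 to 3) X[k] · e^(2πikn/4)

Computing each x[n]:
x[0] = -2
x[1] = -2
x[2] = 3
x[3] = 2

x = [-2, -2, 3, 2]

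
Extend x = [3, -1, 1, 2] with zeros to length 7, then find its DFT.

Original 4-point DFT: [5, 2+3i, 3, 2-3i]
Zero-padded 7-point DFT provides frequency interpolation.

DFT_7([x, 0, ...]) = [5, 0.3521-1.0609i, 3.5685+2.9725i, 4.0794-0.7341i, 4.0794+0.7341i, 3.5685-2.9725i, 0.3521+1.0609i]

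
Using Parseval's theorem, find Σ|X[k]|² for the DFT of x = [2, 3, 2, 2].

Parseval: Σ|x[n]|² = (1/N)Σ|X[k]|², so Σ|X[k]|² = N·Σ|x[n]|² = 4·21.0000

Σ|X[k]|² = N·Σ|x[n]|² = 4·21.0000 = 84.0000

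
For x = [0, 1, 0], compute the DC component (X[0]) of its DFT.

X[0] = Σ(n=0 to 2) x[n] · ω_3^0 = Σ x[n]
= (0) + (1) + (0)

X[0] = 1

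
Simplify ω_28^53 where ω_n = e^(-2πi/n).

Since ω_28^28 = 1, powers reduce modulo 28.
53 mod 28 = 25
So ω_28^53 = ω_28^25 = e^(-2πi·25/28)

ω_28^53 = ω_28^25 = 0.7818+0.6235i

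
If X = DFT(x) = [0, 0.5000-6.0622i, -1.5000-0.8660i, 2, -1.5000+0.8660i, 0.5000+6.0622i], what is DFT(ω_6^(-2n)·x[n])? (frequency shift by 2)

Modulation property: DFT(ω_6^(-2n)·x[n]) = X[(k-2) mod 6], so circularly shift X by 2 positions.

X[k-2] = [-1.5000+0.8660i, 0.5000+6.0622i, 0, 0.5000-6.0622i, -1.5000-0.8660i, 2]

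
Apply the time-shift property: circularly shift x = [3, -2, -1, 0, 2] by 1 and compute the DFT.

Time shift by 1: X_shifted[k] = ω_5^(1k) · X[k]
Shifted x = [2, 3, -2, -1, 0]

DFT(x[n-1]) = [2, 5.3541-2.2654i, -1.3541-2.7144i, -1.3541+2.7144i, 5.3541+2.2654i]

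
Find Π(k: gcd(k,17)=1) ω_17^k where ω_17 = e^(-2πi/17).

The primitive 17th roots of unity are ω_17^k for k coprime to 17: k ∈ {1, 2, 3, 4, 5, 6, 7, 8, 9, 10, 11, 12, 13, 14, 15, 16}
Their product equals the constant term of the cyclotomic polynomial Φ_17(x) up to sign.
For n ≥ 3, the product of all primitive nth roots of unity is 1. (For n=1 it is 1; for n=2 it is -1.)

1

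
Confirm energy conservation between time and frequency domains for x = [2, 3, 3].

Time domain:
Σ|x[n]|² = |2|² + |3|² + |3|² = 22.0000

Frequency domain:
(1/3)Σ|X[k]|² = (1/3)(|8|² + |-1|² + |-1|²) = (1/3)·66.0000 = 22.0000

Both sides agree, confirming Parseval's theorem.

Σ|x[n]|² = (1/N)Σ|X[k]|² = 22.0000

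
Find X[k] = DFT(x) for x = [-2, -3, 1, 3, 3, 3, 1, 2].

X[k] = Σ(n=0 to 7) x[n] · ω_8^(nk)
where ω_8 = e^(-2πi/8)

Computing each X[k]:
X[0] = 8
X[1] = -9.9497+3.5355i
X[2] = -1+5i
X[3] = -0.0503+3.5355i
X[4] = -2
X[5] = -0.0503-3.5355i
X[6] = -1-5i
X[7] = -9.9497-3.5355i

X = [8, -9.9497+3.5355i, -1+5i, -0.0503+3.5355i, -2, -0.0503-3.5355i, -1-5i, -9.9497-3.5355i]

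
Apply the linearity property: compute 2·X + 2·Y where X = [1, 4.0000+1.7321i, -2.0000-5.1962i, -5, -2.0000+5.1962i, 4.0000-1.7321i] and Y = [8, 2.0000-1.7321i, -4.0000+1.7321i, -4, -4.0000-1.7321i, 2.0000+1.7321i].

By linearity: DFT(2x + 2y) = 2·DFT(x) + 2·DFT(y)
= 2·[1, 4.0000+1.7321i, -2.0000-5.1962i, -5, -2.0000+5.1962i, 4.0000-1.7321i] + 2·[8, 2.0000-1.7321i, -4.0000+1.7321i, -4, -4.0000-1.7321i, 2.0000+1.7321i]

Computing element-wise:
Z[0] = 2·(1) + 2·(8) = 18
Z[1] = 2·(4.0000+1.7321i) + 2·(2.0000-1.7321i) = 12
Z[2] = 2·(-2.0000-5.1962i) + 2·(-4.0000+1.7321i) = -12.0000-6.9282i
Z[3] = 2·(-5) + 2·(-4) = -18
Z[4] = 2·(-2.0000+5.1962i) + 2·(-4.0000-1.7321i) = -12.0000+6.9282i
Z[5] = 2·(4.0000-1.7321i) + 2·(2.0000+1.7321i) = 12

DFT(2x + 2y) = 2·X + 2·Y = [18, 12, -12.0000-6.9282i, -18, -12.0000+6.9282i, 12]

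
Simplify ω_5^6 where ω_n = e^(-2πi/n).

Since ω_5^5 = 1, powers reduce modulo 5.
6 mod 5 = 1
So ω_5^6 = ω_5^1 = e^(-2πi·1/5)

ω_5^6 = ω_5^1 = 0.3090-0.9511i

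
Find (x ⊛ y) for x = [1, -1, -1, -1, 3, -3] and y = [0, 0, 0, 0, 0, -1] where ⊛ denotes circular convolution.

(x ⊛ y)[n] = Σ(m=0 to 5) x[m] · y[(n-m) mod 6]

Computing each output sample:
(x ⊛ y)[0] = 1
(x ⊛ y)[1] = 1
(x ⊛ y)[2] = 1
(x ⊛ y)[3] = -3
(x ⊛ y)[4] = 3
(x ⊛ y)[5] = -1

x ⊛ y = [1, 1, 1, -3, 3, -1]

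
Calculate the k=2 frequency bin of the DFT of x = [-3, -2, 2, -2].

X[2] = Σ(n=0 to 3) x[n] · ω_4^(2n) where ω_4 = e^(-2πi/4)
= (-3)·ω_4^0 + (-2)·ω_4^2 + (2)·ω_4^4 + (-2)·ω_4^6

X[2] = 3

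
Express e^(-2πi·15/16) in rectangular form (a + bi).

ω_16^15 = e^(-2πi·15/16)
= cos(-2π·15/16) + i·sin(-2π·15/16)
= cos(-30π/16) + i·sin(-30π/16)

ω_16^15 = cos(-30π/16) + i·sin(-30π/16) = 0.9239+0.3827i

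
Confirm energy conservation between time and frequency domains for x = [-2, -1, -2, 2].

Time domain:
Σ|x[n]|² = |-2|² + |-1|² + |-2|² + |2|² = 13.0000

Frequency domain:
(1/4)Σ|X[k]|² = (1/4)(|-3|² + |3i|² + |-5|² + |-3i|²) = (1/4)·52.0000 = 13.0000

Both sides agree, confirming Parseval's theorem.

Σ|x[n]|² = (1/N)Σ|X[k]|² = 13.0000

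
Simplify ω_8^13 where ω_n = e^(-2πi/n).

Since ω_8^8 = 1, powers reduce modulo 8.
13 mod 8 = 5
So ω_8^13 = ω_8^5 = e^(-2πi·5/8)

ω_8^13 = ω_8^5 = -0.7071+0.7071i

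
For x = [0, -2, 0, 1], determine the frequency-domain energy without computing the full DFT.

Parseval: Σ|x[n]|² = (1/N)Σ|X[k]|², so Σ|X[k]|² = N·Σ|x[n]|² = 4·5.0000

Σ|X[k]|² = N·Σ|x[n]|² = 4·5.0000 = 20.0000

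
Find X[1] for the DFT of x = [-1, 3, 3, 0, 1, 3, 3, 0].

X[1] = Σ(n=0 to 7) x[n] · ω_8^(1n) where ω_8 = e^(-2πi/8)
= (-1)·ω_8^0 + (3)·ω_8^1 + (3)·ω_8^2 + (0)·ω_8^3 + (1)·ω_8^4 + (3)·ω_8^5 + (3)·ω_8^6 + (0)·ω_8^7

X[1] = -2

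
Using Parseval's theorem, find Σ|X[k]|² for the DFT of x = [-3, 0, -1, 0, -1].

Parseval: Σ|x[n]|² = (1/N)Σ|X[k]|², so Σ|X[k]|² = N·Σ|x[n]|² = 5·11.0000

Σ|X[k]|² = N·Σ|x[n]|² = 5·11.0000 = 55.0000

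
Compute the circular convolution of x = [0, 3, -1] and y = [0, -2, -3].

(x ⊛ y)[n] = Σ(m=0 to 2) x[m] · y[(n-m) mod 3]

Computing each output sample:
(x ⊛ y)[0] = -7
(x ⊛ y)[1] = 3
(x ⊛ y)[2] = -6

x ⊛ y = [-7, 3, -6]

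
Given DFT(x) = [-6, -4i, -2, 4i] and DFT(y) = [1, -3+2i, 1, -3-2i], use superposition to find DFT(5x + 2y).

By linearity: DFT(5x + 2y) = 5·DFT(x) + 2·DFT(y)
= 5·[-6, -4i, -2, 4i] + 2·[1, -3+2i, 1, -3-2i]

Computing element-wise:
Z[0] = 5·(-6) + 2·(1) = -28
Z[1] = 5·(-4i) + 2·(-3+2i) = -6-16i
Z[2] = 5·(-2) + 2·(1) = -8
Z[3] = 5·(4i) + 2·(-3-2i) = -6+16i

DFT(5x + 2y) = 5·X + 2·Y = [-28, -6-16i, -8, -6+16i]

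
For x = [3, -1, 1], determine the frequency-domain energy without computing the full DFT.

Parseval: Σ|x[n]|² = (1/N)Σ|X[k]|², so Σ|X[k]|² = N·Σ|x[n]|² = 3·11.0000

Σ|X[k]|² = N·Σ|x[n]|² = 3·11.0000 = 33.0000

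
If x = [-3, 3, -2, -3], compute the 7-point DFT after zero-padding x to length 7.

Original 4-point DFT: [-5, -1-6i, -5, -1+6i]
Zero-padded 7-point DFT provides frequency interpolation.

DFT_7([x, 0, ...]) = [-5, 2.0184+0.9060i, -3.7361-6.1380i, -6.2823+0.0595i, -6.2823-0.0595i, -3.7361+6.1380i, 2.0184-0.9060i]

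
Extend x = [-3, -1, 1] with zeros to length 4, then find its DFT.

Original 3-point DFT: [-3, -3.0000+1.7321i, -3.0000-1.7321i]
Zero-padded 4-point DFT provides frequency interpolation.

DFT_4([x, 0, ...]) = [-3, -4+1i, -1, -4-1i]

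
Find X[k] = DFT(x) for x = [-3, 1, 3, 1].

X[k] = Σ(n=0 to 3) x[n] · ω_4^(nk)
where ω_4 = e^(-2πi/4)

Computing each X[k]:
X[0] = 2
X[1] = -6
X[2] = -2
X[3] = -6

X = [2, -6, -2, -6]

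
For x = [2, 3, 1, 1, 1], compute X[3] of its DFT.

X[3] = Σ(n=0 to 4) x[n] · ω_5^(3n) where ω_5 = e^(-2πi/5)
= (2)·ω_5^0 + (3)·ω_5^3 + (1)·ω_5^6 + (1)·ω_5^9 + (1)·ω_5^12

X[3] = -0.6180+1.1756i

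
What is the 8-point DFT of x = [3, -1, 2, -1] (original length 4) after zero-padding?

Original 4-point DFT: [3, 1, 7, 1]
Zero-padded 8-point DFT provides frequency interpolation.

DFT_8([x, 0, ...]) = [3, 3.0000-0.5858i, 1, 3.0000+3.4142i, 7, 3.0000-3.4142i, 1, 3.0000+0.5858i]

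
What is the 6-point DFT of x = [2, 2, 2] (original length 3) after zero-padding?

Original 3-point DFT: [6, 0, 0]
Zero-padded 6-point DFT provides frequency interpolation.

DFT_6([x, 0, ...]) = [6, 2.0000-3.4641i, 0, 2, 0, 2.0000+3.4641i]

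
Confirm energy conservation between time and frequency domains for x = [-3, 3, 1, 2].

Time domain:
Σ|x[n]|² = |-3|² + |3|² + |1|² + |2|² = 23.0000

Frequency domain:
(1/4)Σ|X[k]|² = (1/4)(|3|² + |-4-1i|² + |-7|² + |-4+1i|²) = (1/4)·92.0000 = 23.0000

Both sides agree, confirming Parseval's theorem.

Σ|x[n]|² = (1/N)Σ|X[k]|² = 23.0000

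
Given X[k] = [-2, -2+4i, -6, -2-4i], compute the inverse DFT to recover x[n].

x[n] = (1/4) Σ(k=0 to 3) X[k] · e^(2πikn/4)

Computing each x[n]:
x[0] = -3
x[1] = -1
x[2] = -1
x[3] = 3

x = [-3, -1, -1, 3]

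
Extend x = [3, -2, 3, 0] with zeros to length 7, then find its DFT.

Original 4-point DFT: [4, 2i, 8, -2i]
Zero-padded 7-point DFT provides frequency interpolation.

DFT_7([x, 0, ...]) = [4, 1.0855-1.3611i, 0.7421+3.2515i, 6.6724+3.2133i, 6.6724-3.2133i, 0.7421-3.2515i, 1.0855+1.3611i]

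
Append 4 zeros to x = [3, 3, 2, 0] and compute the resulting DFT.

Original 4-point DFT: [8, 1-3i, 2, 1+3i]
Zero-padded 8-point DFT provides frequency interpolation.

DFT_8([x, 0, ...]) = [8, 5.1213-4.1213i, 1-3i, 0.8787-0.1213i, 2, 0.8787+0.1213i, 1+3i, 5.1213+4.1213i]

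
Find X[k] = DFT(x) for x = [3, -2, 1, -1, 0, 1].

X[k] = Σ(n=0 to 5) x[n] · ω_6^(nk)
where ω_6 = e^(-2πi/6)

Computing each X[k]:
X[0] = 2
X[1] = 3.0000+1.7321i
X[2] = 2.0000+3.4641i
X[3] = 6
X[4] = 2.0000-3.4641i
X[5] = 3.0000-1.7321i

X = [2, 3.0000+1.7321i, 2.0000+3.4641i, 6, 2.0000-3.4641i, 3.0000-1.7321i]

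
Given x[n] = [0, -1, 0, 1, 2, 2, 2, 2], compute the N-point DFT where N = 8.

X[k] = Σ(n=0 to 7) x[n] · ω_8^(nk)
where ω_8 = e^(-2πi/8)

Computing each X[k]:
X[0] = 8
X[1] = -3.4142+4.8284i
X[2] = 2i
X[3] = -0.5858+0.8284i
X[4] = 0
X[5] = -0.5858-0.8284i
X[6] = -2i
X[7] = -3.4142-4.8284i

X = [8, -3.4142+4.8284i, 2i, -0.5858+0.8284i, 0, -0.5858-0.8284i, -2i, -3.4142-4.8284i]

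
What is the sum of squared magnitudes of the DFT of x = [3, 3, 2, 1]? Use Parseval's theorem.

Parseval: Σ|x[n]|² = (1/N)Σ|X[k]|², so Σ|X[k]|² = N·Σ|x[n]|² = 4·23.0000

Σ|X[k]|² = N·Σ|x[n]|² = 4·23.0000 = 92.0000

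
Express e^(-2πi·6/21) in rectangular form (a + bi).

ω_21^6 = e^(-2πi·6/21)
= cos(-2π·6/21) + i·sin(-2π·6/21)
= cos(-12π/21) + i·sin(-12π/21)

ω_21^6 = cos(-12π/21) + i·sin(-12π/21) = -0.2225-0.9749i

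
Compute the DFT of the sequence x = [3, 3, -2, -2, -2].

X[k] = Σ(n=0 to 4) x[n] · ω_5^(nk)
where ω_5 = e^(-2πi/5)

Computing each X[k]:
X[0] = 0
X[1] = 6.5451-4.7553i
X[2] = 0.9549-2.9389i
X[3] = 0.9549+2.9389i
X[4] = 6.5451+4.7553i

X = [0, 6.5451-4.7553i, 0.9549-2.9389i, 0.9549+2.9389i, 6.5451+4.7553i]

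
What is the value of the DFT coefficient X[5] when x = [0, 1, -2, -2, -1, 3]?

X[5] = Σ(n=0 to 5) x[n] · ω_6^(5n) where ω_6 = e^(-2πi/6)
= (0)·ω_6^0 + (1)·ω_6^5 + (-2)·ω_6^10 + (-2)·ω_6^15 + (-1)·ω_6^20 + (3)·ω_6^25

X[5] = 5.5000-2.5981i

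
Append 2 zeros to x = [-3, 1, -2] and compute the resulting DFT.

Original 3-point DFT: [-4, -2.5000-2.5981i, -2.5000+2.5981i]
Zero-padded 5-point DFT provides frequency interpolation.

DFT_5([x, 0, ...]) = [-4, -1.0729+0.2245i, -4.4271-2.4899i, -4.4271+2.4899i, -1.0729-0.2245i]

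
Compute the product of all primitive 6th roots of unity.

The primitive 6th roots of unity are ω_6^k for k coprime to 6: k ∈ {1, 5}
Their product equals the constant term of the cyclotomic polynomial Φ_6(x) up to sign.
For n ≥ 3, the product of all primitive nth roots of unity is 1. (For n=1 it is 1; for n=2 it is -1.)

1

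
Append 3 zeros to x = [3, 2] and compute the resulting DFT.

Original 2-point DFT: [5, 1]
Zero-padded 5-point DFT provides frequency interpolation.

DFT_5([x, 0, ...]) = [5, 3.6180-1.9021i, 1.3820-1.1756i, 1.3820+1.1756i, 3.6180+1.9021i]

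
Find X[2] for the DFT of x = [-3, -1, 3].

X[2] = Σ(n=0 to 2) x[n] · ω_3^(2n) where ω_3 = e^(-2πi/3)
= (-3)·ω_3^0 + (-1)·ω_3^2 + (3)·ω_3^4

X[2] = -4.0000-3.4641i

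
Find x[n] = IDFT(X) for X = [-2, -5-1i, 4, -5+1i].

x[n] = (1/4) Σ(k=0 to 3) X[k] · e^(2πikn/4)

Computing each x[n]:
x[0] = -2
x[1] = -1
x[2] = 3
x[3] = -2

x = [-2, -1, 3, -2]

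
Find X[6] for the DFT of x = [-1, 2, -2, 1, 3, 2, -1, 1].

X[6] = Σ(n=0 to 7) x[n] · ω_8^(6n) where ω_8 = e^(-2πi/8)
= (-1)·ω_8^0 + (2)·ω_8^6 + (-2)·ω_8^12 + (1)·ω_8^18 + (3)·ω_8^24 + (2)·ω_8^30 + (-1)·ω_8^36 + (1)·ω_8^42

X[6] = 5+2i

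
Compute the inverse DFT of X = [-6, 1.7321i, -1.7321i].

x[n] = (1/3) Σ(k=0 to 2) X[k] · e^(2πikn/3)

Computing each x[n]:
x[0] = -2
x[1] = -3
x[2] = -1

x = [-2, -3, -1]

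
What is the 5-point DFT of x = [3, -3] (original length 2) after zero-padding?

Original 2-point DFT: [0, 6]
Zero-padded 5-point DFT provides frequency interpolation.

DFT_5([x, 0, ...]) = [0, 2.0729+2.8532i, 5.4271+1.7634i, 5.4271-1.7634i, 2.0729-2.8532i]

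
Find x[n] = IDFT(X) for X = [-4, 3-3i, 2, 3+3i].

x[n] = (1/4) Σ(k=0 to 3) X[k] · e^(2πikn/4)

Computing each x[n]:
x[0] = 1
x[1] = 0
x[2] = -2
x[3] = -3

x = [1, 0, -2, -3]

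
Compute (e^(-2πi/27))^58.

Since ω_27^27 = 1, powers reduce modulo 27.
58 mod 27 = 4
So ω_27^58 = ω_27^4 = e^(-2πi·4/27)

ω_27^58 = ω_27^4 = 0.5972-0.8021i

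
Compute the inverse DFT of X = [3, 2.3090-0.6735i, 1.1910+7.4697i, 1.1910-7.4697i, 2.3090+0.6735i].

x[n] = (1/5) Σ(k=0 to 4) X[k] · e^(2πikn/5)

Computing each x[n]:
x[0] = 2
x[1] = -1
x[2] = 3
x[3] = -3
x[4] = 2

x = [2, -1, 3, -3, 2]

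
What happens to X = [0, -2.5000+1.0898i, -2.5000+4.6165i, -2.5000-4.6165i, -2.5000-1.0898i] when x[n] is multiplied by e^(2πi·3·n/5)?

Modulation property: DFT(ω_5^(-3n)·x[n]) = X[(k-3) mod 5], so circularly shift X by 3 positions.

X[k-3] = [-2.5000+4.6165i, -2.5000-4.6165i, -2.5000-1.0898i, 0, -2.5000+1.0898i]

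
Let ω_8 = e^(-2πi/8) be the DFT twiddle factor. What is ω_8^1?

ω_8^1 = e^(-2πi·1/8)
= cos(-2π·1/8) + i·sin(-2π·1/8)
= cos(-2π/8) + i·sin(-2π/8)

ω_8^1 = cos(-2π/8) + i·sin(-2π/8) = 0.7071-0.7071i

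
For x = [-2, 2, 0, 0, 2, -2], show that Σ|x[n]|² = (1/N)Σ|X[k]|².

Time domain:
Σ|x[n]|² = |-2|² + |2|² + |0|² + |0|² + |2|² + |-2|² = 16.0000

Frequency domain:
(1/6)Σ|X[k]|² = (1/6)(|0|² + |-3.0000-1.7321i|² + |-3.0000-5.1962i|² + |0|² + |-3.0000+5.1962i|² + |-3.0000+1.7321i|²) = (1/6)·96.0000 = 16.0000

Both sides agree, confirming Parseval's theorem.

Σ|x[n]|² = (1/N)Σ|X[k]|² = 16.0000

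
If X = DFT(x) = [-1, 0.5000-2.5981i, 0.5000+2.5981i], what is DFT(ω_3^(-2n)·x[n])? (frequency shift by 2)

Modulation property: DFT(ω_3^(-2n)·x[n]) = X[(k-2) mod 3], so circularly shift X by 2 positions.

X[k-2] = [0.5000-2.5981i, 0.5000+2.5981i, -1]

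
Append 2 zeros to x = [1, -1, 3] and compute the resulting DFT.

Original 3-point DFT: [3, 3.4641i, -3.4641i]
Zero-padded 5-point DFT provides frequency interpolation.

DFT_5([x, 0, ...]) = [3, -1.7361-0.8123i, 2.7361+3.4410i, 2.7361-3.4410i, -1.7361+0.8123i]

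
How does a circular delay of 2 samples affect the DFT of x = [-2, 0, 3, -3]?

Time shift by 2: X_shifted[k] = ω_4^(2k) · X[k]
Shifted x = [3, -3, -2, 0]

DFT(x[n-2]) = [-2, 5+3i, 4, 5-3i]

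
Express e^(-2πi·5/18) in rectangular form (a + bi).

ω_18^5 = e^(-2πi·5/18)
= cos(-2π·5/18) + i·sin(-2π·5/18)
= cos(-10π/18) + i·sin(-10π/18)

ω_18^5 = cos(-10π/18) + i·sin(-10π/18) = -0.1736-0.9848i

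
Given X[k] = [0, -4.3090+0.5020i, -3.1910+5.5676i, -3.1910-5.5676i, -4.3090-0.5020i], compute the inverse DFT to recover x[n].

x[n] = (1/5) Σ(k=0 to 4) X[k] · e^(2πikn/5)

Computing each x[n]:
x[0] = -3
x[1] = -1
x[2] = 3
x[3] = -1
x[4] = 2

x = [-3, -1, 3, -1, 2]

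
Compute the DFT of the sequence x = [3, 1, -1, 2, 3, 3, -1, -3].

X[k] = Σ(n=0 to 7) x[n] · ω_8^(nk)
where ω_8 = e^(-2πi/8)

Computing each X[k]:
X[0] = 7
X[1] = -4.9497-2.1213i
X[2] = 8-5i
X[3] = 4.9497-2.1213i
X[4] = 1
X[5] = 4.9497+2.1213i
X[6] = 8+5i
X[7] = -4.9497+2.1213i

X = [7, -4.9497-2.1213i, 8-5i, 4.9497-2.1213i, 1, 4.9497+2.1213i, 8+5i, -4.9497+2.1213i]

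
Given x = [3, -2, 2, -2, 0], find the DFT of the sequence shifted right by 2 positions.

Time shift by 2: X_shifted[k] = ω_5^(2k) · X[k]
Shifted x = [-2, 0, 3, -2, 2]

DFT(x[n-2]) = [1, -2.1910-1.0368i, -3.3090+5.9309i, -3.3090-5.9309i, -2.1910+1.0368i]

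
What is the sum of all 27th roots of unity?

Sum of all nth roots of unity equals 0 for n > 1 (geometric series with r ≠ 1).

0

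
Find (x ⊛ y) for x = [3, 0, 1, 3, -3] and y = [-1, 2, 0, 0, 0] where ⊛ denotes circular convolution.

(x ⊛ y)[n] = Σ(m=0 to 4) x[m] · y[(n-m) mod 5]

Computing each output sample:
(x ⊛ y)[0] = -9
(x ⊛ y)[1] = 6
(x ⊛ y)[2] = -1
(x ⊛ y)[3] = -1
(x ⊛ y)[4] = 9

x ⊛ y = [-9, 6, -1, -1, 9]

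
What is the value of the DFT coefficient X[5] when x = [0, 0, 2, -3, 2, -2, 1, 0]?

X[5] = Σ(n=0 to 7) x[n] · ω_8^(5n) where ω_8 = e^(-2πi/8)
= (0)·ω_8^0 + (0)·ω_8^5 + (2)·ω_8^10 + (-3)·ω_8^15 + (2)·ω_8^20 + (-2)·ω_8^25 + (1)·ω_8^30 + (0)·ω_8^35

X[5] = -5.5355-1.7071i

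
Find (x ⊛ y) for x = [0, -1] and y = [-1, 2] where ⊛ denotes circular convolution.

(x ⊛ y)[n] = Σ(m=0 to 1) x[m] · y[(n-m) mod 2]

Computing each output sample:
(x ⊛ y)[0] = -2
(x ⊛ y)[1] = 1

x ⊛ y = [-2, 1]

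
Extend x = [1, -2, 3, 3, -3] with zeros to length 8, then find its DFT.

Original 5-point DFT: [2, -5.3992-0.9511i, 6.8992-0.5878i, 6.8992+0.5878i, -5.3992+0.9511i]
Zero-padded 8-point DFT provides frequency interpolation.

DFT_8([x, 0, ...]) = [2, 0.4645-3.7071i, -5+5i, 7.5355+2.2929i, 0, 7.5355-2.2929i, -5-5i, 0.4645+3.7071i]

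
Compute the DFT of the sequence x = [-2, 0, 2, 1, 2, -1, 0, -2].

X[k] = Σ(n=0 to 7) x[n] · ω_8^(nk)
where ω_8 = e^(-2πi/8)

Computing each X[k]:
X[0] = 0
X[1] = -5.4142-4.8284i
X[2] = -2
X[3] = -2.5858-0.8284i
X[4] = 4
X[5] = -2.5858+0.8284i
X[6] = -2
X[7] = -5.4142+4.8284i

X = [0, -5.4142-4.8284i, -2, -2.5858-0.8284i, 4, -2.5858+0.8284i, -2, -5.4142+4.8284i]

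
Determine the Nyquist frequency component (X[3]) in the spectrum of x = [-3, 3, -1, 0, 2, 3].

X[3] = Σ(n=0 to 5) x[n] · ω_6^(3n) where ω_6 = e^(-2πi/6)
= (-3)·ω_6^0 + (3)·ω_6^3 + (-1)·ω_6^6 + (0)·ω_6^9 + (2)·ω_6^12 + (3)·ω_6^15

X[3] = -8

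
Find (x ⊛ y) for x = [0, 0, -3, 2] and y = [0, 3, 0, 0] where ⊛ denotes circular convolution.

(x ⊛ y)[n] = Σ(m=0 to 3) x[m] · y[(n-m) mod 4]

Computing each output sample:
(x ⊛ y)[0] = 6
(x ⊛ y)[1] = 0
(x ⊛ y)[2] = 0
(x ⊛ y)[3] = -9

x ⊛ y = [6, 0, 0, -9]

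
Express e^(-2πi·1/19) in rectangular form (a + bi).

ω_19^1 = e^(-2πi·1/19)
= cos(-2π·1/19) + i·sin(-2π·1/19)
= cos(-2π/19) + i·sin(-2π/19)

ω_19^1 = cos(-2π/19) + i·sin(-2π/19) = 0.9458-0.3247i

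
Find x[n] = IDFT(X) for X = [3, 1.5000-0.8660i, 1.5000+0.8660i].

x[n] = (1/3) Σ(k=0 to 2) X[k] · e^(2πikn/3)

Computing each x[n]:
x[0] = 2
x[1] = 1
x[2] = 0

x = [2, 1, 0]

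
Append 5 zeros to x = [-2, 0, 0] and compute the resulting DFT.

Original 3-point DFT: [-2, -2, -2]
Zero-padded 8-point DFT provides frequency interpolation.

DFT_8([x, 0, ...]) = [-2, -2, -2, -2, -2, -2, -2, -2]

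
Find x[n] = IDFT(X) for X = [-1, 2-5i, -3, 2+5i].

x[n] = (1/4) Σ(k=0 to 3) X[k] · e^(2πikn/4)

Computing each x[n]:
x[0] = 0
x[1] = 3
x[2] = -2
x[3] = -2

x = [0, 3, -2, -2]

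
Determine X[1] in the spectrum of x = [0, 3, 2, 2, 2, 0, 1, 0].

X[1] = Σ(n=0 to 7) x[n] · ω_8^(1n) where ω_8 = e^(-2πi/8)
= (0)·ω_8^0 + (3)·ω_8^1 + (2)·ω_8^2 + (2)·ω_8^3 + (2)·ω_8^4 + (0)·ω_8^5 + (1)·ω_8^6 + (0)·ω_8^7

X[1] = -1.2929-4.5355i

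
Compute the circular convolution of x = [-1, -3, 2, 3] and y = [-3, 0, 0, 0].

(x ⊛ y)[n] = Σ(m=0 to 3) x[m] · y[(n-m) mod 4]

Computing each output sample:
(x ⊛ y)[0] = 3
(x ⊛ y)[1] = 9
(x ⊛ y)[2] = -6
(x ⊛ y)[3] = -9

x ⊛ y = [3, 9, -6, -9]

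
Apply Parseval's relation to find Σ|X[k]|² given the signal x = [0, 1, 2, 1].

Parseval: Σ|x[n]|² = (1/N)Σ|X[k]|², so Σ|X[k]|² = N·Σ|x[n]|² = 4·6.0000

Σ|X[k]|² = N·Σ|x[n]|² = 4·6.0000 = 24.0000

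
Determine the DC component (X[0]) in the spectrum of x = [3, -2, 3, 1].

X[0] = Σ(n=0 to 3) x[n] · ω_4^0 = Σ x[n]
= (3) + (-2) + (3) + (1)

X[0] = 5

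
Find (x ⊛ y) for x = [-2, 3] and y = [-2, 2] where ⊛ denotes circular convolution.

(x ⊛ y)[n] = Σ(m=0 to 1) x[m] · y[(n-m) mod 2]

Computing each output sample:
(x ⊛ y)[0] = 10
(x ⊛ y)[1] = -10

x ⊛ y = [10, -10]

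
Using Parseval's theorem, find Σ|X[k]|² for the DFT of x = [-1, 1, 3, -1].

Parseval: Σ|x[n]|² = (1/N)Σ|X[k]|², so Σ|X[k]|² = N·Σ|x[n]|² = 4·12.0000

Σ|X[k]|² = N·Σ|x[n]|² = 4·12.0000 = 48.0000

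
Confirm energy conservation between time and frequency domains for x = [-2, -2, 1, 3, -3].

Time domain:
Σ|x[n]|² = |-2|² + |-2|² + |1|² + |3|² + |-3|² = 27.0000

Frequency domain:
(1/5)Σ|X[k]|² = (1/5)(|-3|² + |-6.7812+0.2245i|² + |3.2812-2.4899i|² + |3.2812+2.4899i|² + |-6.7812-0.2245i|²) = (1/5)·135.0000 = 27.0000

Both sides agree, confirming Parseval's theorem.

Σ|x[n]|² = (1/N)Σ|X[k]|² = 27.0000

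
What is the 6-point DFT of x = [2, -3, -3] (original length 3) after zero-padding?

Original 3-point DFT: [-4, 5, 5]
Zero-padded 6-point DFT provides frequency interpolation.

DFT_6([x, 0, ...]) = [-4, 2.0000+5.1962i, 5, 2, 5, 2.0000-5.1962i]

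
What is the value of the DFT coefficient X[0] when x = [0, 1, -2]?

X[0] = Σ(n=0 to 2) x[n] · ω_3^0 = Σ x[n]
= (0) + (1) + (-2)

X[0] = -1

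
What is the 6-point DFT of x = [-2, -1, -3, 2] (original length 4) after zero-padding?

Original 4-point DFT: [-4, 1+3i, -6, 1-3i]
Zero-padded 6-point DFT provides frequency interpolation.

DFT_6([x, 0, ...]) = [-4, -3.0000+3.4641i, 2.0000-1.7321i, -6, 2.0000+1.7321i, -3.0000-3.4641i]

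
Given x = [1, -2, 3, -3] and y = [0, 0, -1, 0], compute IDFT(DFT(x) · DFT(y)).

(x ⊛ y)[n] = Σ(m=0 to 3) x[m] · y[(n-m) mod 4]

Computing each output sample:
(x ⊛ y)[0] = -3
(x ⊛ y)[1] = 3
(x ⊛ y)[2] = -1
(x ⊛ y)[3] = 2

x ⊛ y = [-3, 3, -1, 2]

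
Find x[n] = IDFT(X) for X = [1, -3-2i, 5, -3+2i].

x[n] = (1/4) Σ(k=0 to 3) X[k] · e^(2πikn/4)

Computing each x[n]:
x[0] = 0
x[1] = 0
x[2] = 3
x[3] = -2

x = [0, 0, 3, -2]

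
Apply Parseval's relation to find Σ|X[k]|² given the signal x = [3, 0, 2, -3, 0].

Parseval: Σ|x[n]|² = (1/N)Σ|X[k]|², so Σ|X[k]|² = N·Σ|x[n]|² = 5·22.0000

Σ|X[k]|² = N·Σ|x[n]|² = 5·22.0000 = 110.0000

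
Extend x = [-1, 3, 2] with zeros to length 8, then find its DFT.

Original 3-point DFT: [4, -3.5000-0.8660i, -3.5000+0.8660i]
Zero-padded 8-point DFT provides frequency interpolation.

DFT_8([x, 0, ...]) = [4, 1.1213-4.1213i, -3-3i, -3.1213-0.1213i, -2, -3.1213+0.1213i, -3+3i, 1.1213+4.1213i]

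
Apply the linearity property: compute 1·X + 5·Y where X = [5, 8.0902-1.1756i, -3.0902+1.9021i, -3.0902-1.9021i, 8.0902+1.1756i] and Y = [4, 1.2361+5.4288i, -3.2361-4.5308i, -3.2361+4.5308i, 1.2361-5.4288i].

By linearity: DFT(1x + 5y) = 1·DFT(x) + 5·DFT(y)
= 1·[5, 8.0902-1.1756i, -3.0902+1.9021i, -3.0902-1.9021i, 8.0902+1.1756i] + 5·[4, 1.2361+5.4288i, -3.2361-4.5308i, -3.2361+4.5308i, 1.2361-5.4288i]

Computing element-wise:
Z[0] = 1·(5) + 5·(4) = 25
Z[1] = 1·(8.0902-1.1756i) + 5·(1.2361+5.4288i) = 14.2707+25.9684i
Z[2] = 1·(-3.0902+1.9021i) + 5·(-3.2361-4.5308i) = -19.2707-20.7519i
Z[3] = 1·(-3.0902-1.9021i) + 5·(-3.2361+4.5308i) = -19.2707+20.7519i
Z[4] = 1·(8.0902+1.1756i) + 5·(1.2361-5.4288i) = 14.2707-25.9684i

DFT(1x + 5y) = 1·X + 5·Y = [25, 14.2707+25.9684i, -19.2707-20.7519i, -19.2707+20.7519i, 14.2707-25.9684i]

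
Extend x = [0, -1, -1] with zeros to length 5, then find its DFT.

Original 3-point DFT: [-2, 1, 1]
Zero-padded 5-point DFT provides frequency interpolation.

DFT_5([x, 0, ...]) = [-2, 0.5000+1.5388i, 0.5000-0.3633i, 0.5000+0.3633i, 0.5000-1.5388i]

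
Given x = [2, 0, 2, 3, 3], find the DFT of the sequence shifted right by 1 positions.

Time shift by 1: X_shifted[k] = ω_5^(1k) · X[k]
Shifted x = [3, 2, 0, 2, 3]

DFT(x[n-1]) = [10, 2.9271+2.1266i, -0.4271-1.3143i, -0.4271+1.3143i, 2.9271-2.1266i]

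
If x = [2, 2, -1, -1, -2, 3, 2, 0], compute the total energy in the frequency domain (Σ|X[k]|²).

Parseval: Σ|x[n]|² = (1/N)Σ|X[k]|², so Σ|X[k]|² = N·Σ|x[n]|² = 8·27.0000

Σ|X[k]|² = N·Σ|x[n]|² = 8·27.0000 = 216.0000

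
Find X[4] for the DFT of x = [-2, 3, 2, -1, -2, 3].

X[4] = Σ(n=0 to 5) x[n] · ω_6^(4n) where ω_6 = e^(-2πi/6)
= (-2)·ω_6^0 + (3)·ω_6^4 + (2)·ω_6^8 + (-1)·ω_6^12 + (-2)·ω_6^16 + (3)·ω_6^20

X[4] = -6.0000-3.4641i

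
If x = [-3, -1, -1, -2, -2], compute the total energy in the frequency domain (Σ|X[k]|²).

Parseval: Σ|x[n]|² = (1/N)Σ|X[k]|², so Σ|X[k]|² = N·Σ|x[n]|² = 5·19.0000

Σ|X[k]|² = N·Σ|x[n]|² = 5·19.0000 = 95.0000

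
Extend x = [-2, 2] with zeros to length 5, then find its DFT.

Original 2-point DFT: [0, -4]
Zero-padded 5-point DFT provides frequency interpolation.

DFT_5([x, 0, ...]) = [0, -1.3820-1.9021i, -3.6180-1.1756i, -3.6180+1.1756i, -1.3820+1.9021i]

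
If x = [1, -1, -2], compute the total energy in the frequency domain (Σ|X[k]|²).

Parseval: Σ|x[n]|² = (1/N)Σ|X[k]|², so Σ|X[k]|² = N·Σ|x[n]|² = 3·6.0000

Σ|X[k]|² = N·Σ|x[n]|² = 3·6.0000 = 18.0000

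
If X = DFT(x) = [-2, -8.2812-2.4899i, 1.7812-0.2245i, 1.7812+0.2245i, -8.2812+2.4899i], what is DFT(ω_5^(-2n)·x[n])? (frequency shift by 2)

Modulation property: DFT(ω_5^(-2n)·x[n]) = X[(k-2) mod 5], so circularly shift X by 2 positions.

X[k-2] = [1.7812+0.2245i, -8.2812+2.4899i, -2, -8.2812-2.4899i, 1.7812-0.2245i]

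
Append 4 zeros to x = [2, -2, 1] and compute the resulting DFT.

Original 3-point DFT: [1, 2.5000+2.5981i, 2.5000-2.5981i]
Zero-padded 7-point DFT provides frequency interpolation.

DFT_7([x, 0, ...]) = [1, 0.5305+0.5887i, 1.5441+2.3837i, 4.4254+1.6496i, 4.4254-1.6496i, 1.5441-2.3837i, 0.5305-0.5887i]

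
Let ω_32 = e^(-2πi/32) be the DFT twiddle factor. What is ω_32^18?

ω_32^18 = e^(-2πi·18/32)
= cos(-2π·18/32) + i·sin(-2π·18/32)
= cos(-36π/32) + i·sin(-36π/32)

ω_32^18 = cos(-36π/32) + i·sin(-36π/32) = -0.9239+0.3827i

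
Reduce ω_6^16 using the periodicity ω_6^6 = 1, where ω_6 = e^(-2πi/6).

Since ω_6^6 = 1, powers reduce modulo 6.
16 mod 6 = 4
So ω_6^16 = ω_6^4 = e^(-2πi·4/6)

ω_6^16 = ω_6^4 = -0.5000+0.8660i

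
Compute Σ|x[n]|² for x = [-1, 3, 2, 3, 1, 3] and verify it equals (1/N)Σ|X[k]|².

Time domain:
Σ|x[n]|² = |-1|² + |3|² + |2|² + |3|² + |1|² + |3|² = 33.0000

Frequency domain:
(1/6)Σ|X[k]|² = (1/6)(|11|² + |-2.5000-0.8660i|² + |-2.5000+0.8660i|² + |-7|² + |-2.5000-0.8660i|² + |-2.5000+0.8660i|²) = (1/6)·198.0000 = 33.0000

Both sides agree, confirming Parseval's theorem.

Σ|x[n]|² = (1/N)Σ|X[k]|² = 33.0000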